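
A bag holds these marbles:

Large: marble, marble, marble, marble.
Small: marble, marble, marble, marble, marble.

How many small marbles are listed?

5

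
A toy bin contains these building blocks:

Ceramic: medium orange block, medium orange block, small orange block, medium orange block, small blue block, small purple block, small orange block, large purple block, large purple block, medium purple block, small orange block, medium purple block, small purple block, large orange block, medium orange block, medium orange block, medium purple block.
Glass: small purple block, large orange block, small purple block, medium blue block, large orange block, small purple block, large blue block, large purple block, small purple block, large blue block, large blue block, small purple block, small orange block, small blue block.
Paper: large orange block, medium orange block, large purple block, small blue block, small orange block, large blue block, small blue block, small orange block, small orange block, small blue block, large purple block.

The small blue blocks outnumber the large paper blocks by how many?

1

small blue blocks: 5.
large paper blocks: 4.
5 − 4 = 1.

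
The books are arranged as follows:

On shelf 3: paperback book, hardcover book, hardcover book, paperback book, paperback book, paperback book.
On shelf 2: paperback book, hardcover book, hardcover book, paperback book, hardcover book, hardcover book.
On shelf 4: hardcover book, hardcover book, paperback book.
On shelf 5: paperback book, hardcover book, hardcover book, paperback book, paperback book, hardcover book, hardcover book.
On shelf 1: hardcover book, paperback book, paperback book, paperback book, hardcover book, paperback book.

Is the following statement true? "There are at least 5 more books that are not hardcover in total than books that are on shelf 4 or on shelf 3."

There are 14 books that are not hardcover.
There are 9 books on shelf 4 or on shelf 3.
The claim requires 14 − 9 = 5 ≥ 5, which holds.

True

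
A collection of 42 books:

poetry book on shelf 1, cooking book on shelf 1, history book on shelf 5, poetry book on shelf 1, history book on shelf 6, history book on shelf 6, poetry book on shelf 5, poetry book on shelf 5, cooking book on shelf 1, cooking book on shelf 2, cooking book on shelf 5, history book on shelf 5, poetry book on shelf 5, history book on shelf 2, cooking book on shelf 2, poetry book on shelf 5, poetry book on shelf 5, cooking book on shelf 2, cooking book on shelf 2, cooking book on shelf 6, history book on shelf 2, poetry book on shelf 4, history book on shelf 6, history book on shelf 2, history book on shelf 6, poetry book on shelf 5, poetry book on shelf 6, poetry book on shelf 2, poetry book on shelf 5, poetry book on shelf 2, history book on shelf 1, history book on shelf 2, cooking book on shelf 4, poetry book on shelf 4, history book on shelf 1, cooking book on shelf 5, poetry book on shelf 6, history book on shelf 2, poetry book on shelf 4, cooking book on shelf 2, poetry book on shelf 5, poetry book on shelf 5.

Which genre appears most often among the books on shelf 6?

Counts by genre (restricted to books on shelf 6): history 4, poetry 2, cooking 1.
The maximum is 4, held uniquely by history.

history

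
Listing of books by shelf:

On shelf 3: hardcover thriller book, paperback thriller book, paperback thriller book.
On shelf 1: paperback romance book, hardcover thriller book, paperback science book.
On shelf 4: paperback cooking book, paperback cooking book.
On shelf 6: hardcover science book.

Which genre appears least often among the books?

Counts by genre: thriller 4, science 2, cooking 2, romance 1.
The minimum is 1, held uniquely by romance.

romance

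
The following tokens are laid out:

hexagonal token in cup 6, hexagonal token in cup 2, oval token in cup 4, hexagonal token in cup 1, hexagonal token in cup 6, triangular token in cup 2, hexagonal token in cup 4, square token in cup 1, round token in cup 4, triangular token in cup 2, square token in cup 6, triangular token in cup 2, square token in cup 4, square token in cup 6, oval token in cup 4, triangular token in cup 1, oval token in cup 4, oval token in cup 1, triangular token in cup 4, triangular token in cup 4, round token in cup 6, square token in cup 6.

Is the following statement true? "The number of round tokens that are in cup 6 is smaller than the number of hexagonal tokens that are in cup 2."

|round tokens in cup 6| = 1.
|hexagonal tokens in cup 2| = 1.
The claim requires 1 < 1, which does not hold.

False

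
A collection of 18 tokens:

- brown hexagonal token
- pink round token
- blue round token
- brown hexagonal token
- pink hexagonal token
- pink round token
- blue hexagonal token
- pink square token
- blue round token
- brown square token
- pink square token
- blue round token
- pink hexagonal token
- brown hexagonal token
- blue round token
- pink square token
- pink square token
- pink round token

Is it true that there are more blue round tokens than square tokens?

|blue round tokens| = 4.
|square tokens| = 5.
The claim requires 4 > 5, which does not hold.

False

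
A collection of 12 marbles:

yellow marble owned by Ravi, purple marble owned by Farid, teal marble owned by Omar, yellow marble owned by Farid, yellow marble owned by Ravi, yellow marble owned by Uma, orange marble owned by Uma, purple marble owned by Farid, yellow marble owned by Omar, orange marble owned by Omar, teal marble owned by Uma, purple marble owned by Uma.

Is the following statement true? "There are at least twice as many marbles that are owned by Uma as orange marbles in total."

|marbles owned by Uma| = 4.
|orange marbles| = 2.
The claim requires 4 ≥ 2 × 2 = 4, which holds.

True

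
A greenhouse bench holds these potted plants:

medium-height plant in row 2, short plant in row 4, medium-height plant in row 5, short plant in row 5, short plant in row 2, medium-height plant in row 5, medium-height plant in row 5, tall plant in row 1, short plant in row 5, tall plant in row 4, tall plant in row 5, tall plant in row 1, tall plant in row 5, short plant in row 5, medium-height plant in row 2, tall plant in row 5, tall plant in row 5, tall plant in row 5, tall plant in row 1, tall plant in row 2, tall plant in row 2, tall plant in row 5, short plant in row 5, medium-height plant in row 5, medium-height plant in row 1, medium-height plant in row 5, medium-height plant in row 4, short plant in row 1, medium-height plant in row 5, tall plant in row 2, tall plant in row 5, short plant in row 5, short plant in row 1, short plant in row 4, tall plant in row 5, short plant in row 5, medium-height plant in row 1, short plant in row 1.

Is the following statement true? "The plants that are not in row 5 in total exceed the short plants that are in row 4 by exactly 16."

There are 18 plants that are not in row 5.
There are 2 short plants in row 4.
The claim requires 18 − 2 (= 16) to equal 16, which holds.

True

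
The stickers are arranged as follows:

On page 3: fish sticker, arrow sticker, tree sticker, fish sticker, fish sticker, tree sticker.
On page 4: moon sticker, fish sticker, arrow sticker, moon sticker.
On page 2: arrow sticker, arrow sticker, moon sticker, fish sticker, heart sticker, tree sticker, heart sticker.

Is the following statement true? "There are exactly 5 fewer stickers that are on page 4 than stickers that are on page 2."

stickers on page 4: 4.
stickers on page 2: 7.
The claim requires 7 − 4 (= 3) to equal 5, which does not hold.

False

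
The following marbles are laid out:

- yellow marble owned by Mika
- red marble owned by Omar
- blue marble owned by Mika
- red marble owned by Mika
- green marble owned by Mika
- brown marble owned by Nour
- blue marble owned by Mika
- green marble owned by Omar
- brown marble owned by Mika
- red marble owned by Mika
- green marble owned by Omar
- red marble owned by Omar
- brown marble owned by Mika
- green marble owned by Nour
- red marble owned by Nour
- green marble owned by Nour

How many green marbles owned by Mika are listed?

1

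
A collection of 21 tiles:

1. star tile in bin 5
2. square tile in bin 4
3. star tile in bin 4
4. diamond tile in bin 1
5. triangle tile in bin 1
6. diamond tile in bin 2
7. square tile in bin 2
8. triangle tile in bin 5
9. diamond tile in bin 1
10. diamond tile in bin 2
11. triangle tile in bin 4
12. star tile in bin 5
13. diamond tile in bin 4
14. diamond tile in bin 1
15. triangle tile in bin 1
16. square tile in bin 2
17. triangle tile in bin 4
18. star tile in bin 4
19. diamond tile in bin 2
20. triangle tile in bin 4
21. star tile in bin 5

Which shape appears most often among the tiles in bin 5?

star

Counts by shape (restricted to tiles in bin 5): star 3, triangle 1.
The maximum is 3, held uniquely by star.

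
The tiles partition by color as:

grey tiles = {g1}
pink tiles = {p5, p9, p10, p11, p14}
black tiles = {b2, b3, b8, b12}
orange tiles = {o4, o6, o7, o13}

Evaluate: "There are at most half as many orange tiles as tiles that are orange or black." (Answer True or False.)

orange tiles: 4.
tiles that are orange or black: 8.
The claim requires 2 × 4 = 8 ≤ 8, which holds.

True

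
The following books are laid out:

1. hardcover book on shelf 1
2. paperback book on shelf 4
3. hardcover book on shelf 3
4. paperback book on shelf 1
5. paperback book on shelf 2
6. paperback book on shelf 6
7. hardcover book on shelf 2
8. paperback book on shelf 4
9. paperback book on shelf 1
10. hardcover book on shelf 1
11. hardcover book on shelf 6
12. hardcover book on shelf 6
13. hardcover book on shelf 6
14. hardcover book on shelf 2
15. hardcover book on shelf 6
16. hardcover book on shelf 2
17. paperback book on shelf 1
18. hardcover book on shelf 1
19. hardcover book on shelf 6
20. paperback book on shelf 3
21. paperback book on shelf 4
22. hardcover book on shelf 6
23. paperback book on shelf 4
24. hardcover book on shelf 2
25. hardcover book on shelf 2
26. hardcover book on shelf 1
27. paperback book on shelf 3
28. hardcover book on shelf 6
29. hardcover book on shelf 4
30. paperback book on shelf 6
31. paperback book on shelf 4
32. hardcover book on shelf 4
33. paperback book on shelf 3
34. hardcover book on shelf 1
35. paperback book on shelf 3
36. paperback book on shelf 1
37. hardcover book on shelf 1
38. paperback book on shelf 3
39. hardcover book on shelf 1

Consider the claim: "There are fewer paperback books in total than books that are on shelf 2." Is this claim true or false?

False

|paperback books| = 17.
|books on shelf 2| = 6.
The claim requires 17 < 6, which does not hold.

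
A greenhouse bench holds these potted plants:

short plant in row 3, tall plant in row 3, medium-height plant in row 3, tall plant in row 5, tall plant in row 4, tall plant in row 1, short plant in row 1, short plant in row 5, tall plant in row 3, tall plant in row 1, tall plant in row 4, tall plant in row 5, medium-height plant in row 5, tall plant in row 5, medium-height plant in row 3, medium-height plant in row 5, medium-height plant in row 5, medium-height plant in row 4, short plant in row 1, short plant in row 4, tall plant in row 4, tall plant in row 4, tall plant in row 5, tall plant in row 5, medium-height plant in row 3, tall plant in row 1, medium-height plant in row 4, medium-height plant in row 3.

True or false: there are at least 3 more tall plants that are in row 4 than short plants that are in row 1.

|tall plants in row 4| = 4.
|short plants in row 1| = 2.
The claim requires 4 − 2 = 2 ≥ 3, which does not hold.

False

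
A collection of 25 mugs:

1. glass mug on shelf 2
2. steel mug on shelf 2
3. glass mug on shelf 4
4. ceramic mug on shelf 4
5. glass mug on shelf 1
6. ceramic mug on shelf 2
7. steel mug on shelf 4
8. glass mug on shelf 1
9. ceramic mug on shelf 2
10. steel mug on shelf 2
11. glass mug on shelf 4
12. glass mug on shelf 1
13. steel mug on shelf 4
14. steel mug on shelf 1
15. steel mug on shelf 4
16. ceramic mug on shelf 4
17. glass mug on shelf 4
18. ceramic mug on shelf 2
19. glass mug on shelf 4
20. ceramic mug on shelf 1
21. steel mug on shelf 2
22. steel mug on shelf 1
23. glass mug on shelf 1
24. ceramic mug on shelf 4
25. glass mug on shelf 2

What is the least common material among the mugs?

ceramic

Counts by material: glass 10, steel 8, ceramic 7.
The minimum is 7, held uniquely by ceramic.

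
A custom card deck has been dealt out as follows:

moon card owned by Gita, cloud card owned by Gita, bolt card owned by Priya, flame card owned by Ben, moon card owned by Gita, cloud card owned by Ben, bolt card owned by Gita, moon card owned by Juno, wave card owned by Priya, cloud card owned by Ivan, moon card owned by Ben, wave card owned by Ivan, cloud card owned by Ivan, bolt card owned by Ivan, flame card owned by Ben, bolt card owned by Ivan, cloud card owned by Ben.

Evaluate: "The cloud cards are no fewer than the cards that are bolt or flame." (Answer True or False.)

|cloud cards| = 5.
|cards that are bolt or flame| = 6.
The claim requires 5 ≥ 6, which does not hold.

False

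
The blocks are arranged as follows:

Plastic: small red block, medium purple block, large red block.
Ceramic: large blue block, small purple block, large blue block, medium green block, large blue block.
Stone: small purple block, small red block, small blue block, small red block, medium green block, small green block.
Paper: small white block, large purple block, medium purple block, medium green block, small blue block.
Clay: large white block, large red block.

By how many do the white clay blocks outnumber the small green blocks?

white clay blocks: 1.
small green blocks: 1.
1 − 1 = 0.

0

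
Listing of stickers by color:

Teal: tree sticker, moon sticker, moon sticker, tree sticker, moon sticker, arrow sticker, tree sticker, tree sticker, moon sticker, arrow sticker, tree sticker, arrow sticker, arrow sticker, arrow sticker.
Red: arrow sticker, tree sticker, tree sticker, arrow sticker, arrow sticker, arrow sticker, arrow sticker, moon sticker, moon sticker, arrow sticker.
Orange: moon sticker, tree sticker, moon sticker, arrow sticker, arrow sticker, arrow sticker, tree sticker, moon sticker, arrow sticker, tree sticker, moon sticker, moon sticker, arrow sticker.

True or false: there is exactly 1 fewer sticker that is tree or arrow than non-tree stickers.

stickers that are tree or arrow: 26.
non-tree stickers: 27.
The claim requires 27 − 26 (= 1) to equal 1, which holds.

True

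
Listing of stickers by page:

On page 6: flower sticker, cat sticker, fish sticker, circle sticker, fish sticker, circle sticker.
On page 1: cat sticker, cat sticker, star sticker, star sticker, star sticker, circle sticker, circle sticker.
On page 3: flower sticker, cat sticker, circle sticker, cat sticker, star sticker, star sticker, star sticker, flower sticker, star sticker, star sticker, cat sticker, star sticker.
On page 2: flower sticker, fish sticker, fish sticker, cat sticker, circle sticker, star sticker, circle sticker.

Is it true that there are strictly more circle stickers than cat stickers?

|circle stickers| = 7.
|cat stickers| = 7.
The claim requires 7 > 7, which does not hold.

False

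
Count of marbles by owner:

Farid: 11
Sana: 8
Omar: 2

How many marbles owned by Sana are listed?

8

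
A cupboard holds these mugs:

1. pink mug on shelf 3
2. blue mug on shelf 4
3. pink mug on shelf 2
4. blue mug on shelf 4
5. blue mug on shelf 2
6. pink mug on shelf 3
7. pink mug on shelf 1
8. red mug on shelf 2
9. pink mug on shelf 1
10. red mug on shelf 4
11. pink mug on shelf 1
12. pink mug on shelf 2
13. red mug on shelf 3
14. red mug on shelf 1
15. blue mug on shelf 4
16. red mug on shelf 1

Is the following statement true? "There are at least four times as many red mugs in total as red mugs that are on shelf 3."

red mugs: 5.
red mugs on shelf 3: 1.
The claim requires 5 ≥ 4 × 1 = 4, which holds.

True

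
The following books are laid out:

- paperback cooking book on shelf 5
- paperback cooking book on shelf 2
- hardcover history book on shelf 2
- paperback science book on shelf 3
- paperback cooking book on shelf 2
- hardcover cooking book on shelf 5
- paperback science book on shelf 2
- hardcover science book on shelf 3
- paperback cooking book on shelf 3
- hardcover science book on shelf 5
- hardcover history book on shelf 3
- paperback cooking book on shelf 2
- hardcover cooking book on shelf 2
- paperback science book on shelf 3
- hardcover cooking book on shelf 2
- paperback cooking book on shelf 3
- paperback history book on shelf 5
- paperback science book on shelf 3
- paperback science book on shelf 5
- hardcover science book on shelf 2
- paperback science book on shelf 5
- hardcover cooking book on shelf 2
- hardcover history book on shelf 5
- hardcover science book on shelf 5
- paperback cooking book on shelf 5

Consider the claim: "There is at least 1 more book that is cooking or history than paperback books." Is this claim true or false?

books that are cooking or history: 15.
paperback books: 14.
The claim requires 15 − 14 = 1 ≥ 1, which holds.

True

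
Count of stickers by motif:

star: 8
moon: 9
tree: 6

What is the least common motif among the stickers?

Counts by motif: moon 9, star 8, tree 6.
The minimum is 6, held uniquely by tree.

tree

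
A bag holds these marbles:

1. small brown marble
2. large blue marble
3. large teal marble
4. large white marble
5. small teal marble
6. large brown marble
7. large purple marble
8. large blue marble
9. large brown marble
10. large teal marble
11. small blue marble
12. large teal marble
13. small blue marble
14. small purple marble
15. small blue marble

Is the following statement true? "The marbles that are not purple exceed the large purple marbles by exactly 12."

True

marbles that are not purple: 13.
large purple marbles: 1.
The claim requires 13 − 1 (= 12) to equal 12, which holds.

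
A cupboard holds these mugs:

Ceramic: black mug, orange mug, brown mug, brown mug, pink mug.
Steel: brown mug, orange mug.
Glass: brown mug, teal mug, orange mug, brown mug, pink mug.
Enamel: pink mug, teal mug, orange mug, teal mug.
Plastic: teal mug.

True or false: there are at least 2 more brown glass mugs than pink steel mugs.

|brown glass mugs| = 2.
|pink steel mugs| = 0.
The claim requires 2 − 0 = 2 ≥ 2, which holds.

True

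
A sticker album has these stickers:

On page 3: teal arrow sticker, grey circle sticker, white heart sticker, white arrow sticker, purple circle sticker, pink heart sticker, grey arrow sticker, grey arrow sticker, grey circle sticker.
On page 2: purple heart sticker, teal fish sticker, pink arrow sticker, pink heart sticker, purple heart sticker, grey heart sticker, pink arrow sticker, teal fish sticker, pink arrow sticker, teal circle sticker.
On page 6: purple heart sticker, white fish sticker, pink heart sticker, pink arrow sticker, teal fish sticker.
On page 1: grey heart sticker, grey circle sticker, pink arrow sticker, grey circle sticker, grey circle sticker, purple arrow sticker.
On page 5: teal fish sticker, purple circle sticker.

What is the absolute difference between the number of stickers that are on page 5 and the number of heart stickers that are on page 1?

stickers on page 5: 2. heart stickers on page 1: 1.
|2 − 1| = 2 − 1 = 1.

1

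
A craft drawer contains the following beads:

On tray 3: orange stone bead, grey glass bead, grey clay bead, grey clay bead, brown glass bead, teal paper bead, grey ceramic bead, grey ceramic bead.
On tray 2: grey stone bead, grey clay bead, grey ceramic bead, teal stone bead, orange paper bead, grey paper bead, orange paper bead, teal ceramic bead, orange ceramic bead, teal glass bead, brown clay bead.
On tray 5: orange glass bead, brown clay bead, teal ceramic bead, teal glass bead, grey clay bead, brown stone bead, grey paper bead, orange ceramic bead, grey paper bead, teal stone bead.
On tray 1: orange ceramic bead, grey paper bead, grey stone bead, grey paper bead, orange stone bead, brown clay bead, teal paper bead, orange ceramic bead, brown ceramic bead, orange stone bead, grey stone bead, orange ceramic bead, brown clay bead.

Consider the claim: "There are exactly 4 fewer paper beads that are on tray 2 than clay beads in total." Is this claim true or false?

False

paper beads on tray 2: 3.
clay beads: 8.
The claim requires 8 − 3 (= 5) to equal 4, which does not hold.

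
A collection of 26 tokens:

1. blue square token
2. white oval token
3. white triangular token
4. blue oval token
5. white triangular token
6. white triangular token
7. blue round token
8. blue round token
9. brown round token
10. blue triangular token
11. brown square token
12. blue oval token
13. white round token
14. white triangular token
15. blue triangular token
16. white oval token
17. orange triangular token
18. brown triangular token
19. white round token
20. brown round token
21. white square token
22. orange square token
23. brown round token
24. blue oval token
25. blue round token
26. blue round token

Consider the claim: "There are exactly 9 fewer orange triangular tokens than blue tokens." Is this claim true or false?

orange triangular tokens: 1.
blue tokens: 10.
The claim requires 10 − 1 (= 9) to equal 9, which holds.

True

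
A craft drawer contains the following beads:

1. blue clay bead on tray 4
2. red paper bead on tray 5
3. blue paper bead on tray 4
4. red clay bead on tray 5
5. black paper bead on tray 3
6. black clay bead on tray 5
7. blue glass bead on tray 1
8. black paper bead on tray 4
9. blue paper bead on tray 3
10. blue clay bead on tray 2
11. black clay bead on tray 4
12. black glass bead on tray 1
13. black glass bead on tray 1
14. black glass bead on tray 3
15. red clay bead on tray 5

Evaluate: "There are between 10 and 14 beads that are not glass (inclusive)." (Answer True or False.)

|beads that are not glass| = 11.
The claim requires 10 ≤ 11 ≤ 14, which holds.

True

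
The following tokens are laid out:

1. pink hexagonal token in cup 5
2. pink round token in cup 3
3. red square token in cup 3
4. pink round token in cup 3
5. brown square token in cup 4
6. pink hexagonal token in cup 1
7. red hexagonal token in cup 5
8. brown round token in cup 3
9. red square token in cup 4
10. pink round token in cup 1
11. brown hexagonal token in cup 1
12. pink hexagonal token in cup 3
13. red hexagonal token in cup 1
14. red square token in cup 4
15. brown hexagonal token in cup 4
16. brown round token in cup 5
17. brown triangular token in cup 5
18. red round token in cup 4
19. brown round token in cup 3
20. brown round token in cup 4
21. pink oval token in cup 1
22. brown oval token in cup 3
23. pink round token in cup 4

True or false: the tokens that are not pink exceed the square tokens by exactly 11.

|tokens that are not pink| = 15.
|square tokens| = 4.
The claim requires 15 − 4 (= 11) to equal 11, which holds.

True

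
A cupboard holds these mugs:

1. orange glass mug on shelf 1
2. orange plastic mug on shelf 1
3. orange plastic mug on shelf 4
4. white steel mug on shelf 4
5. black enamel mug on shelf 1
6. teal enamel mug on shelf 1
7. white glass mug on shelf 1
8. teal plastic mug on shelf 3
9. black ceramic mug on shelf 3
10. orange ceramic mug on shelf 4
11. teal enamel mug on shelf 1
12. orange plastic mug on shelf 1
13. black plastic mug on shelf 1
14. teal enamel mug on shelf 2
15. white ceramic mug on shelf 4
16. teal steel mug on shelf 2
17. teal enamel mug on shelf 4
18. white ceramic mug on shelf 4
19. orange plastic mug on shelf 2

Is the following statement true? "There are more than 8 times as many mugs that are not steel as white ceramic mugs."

True

mugs that are not steel: 17.
white ceramic mugs: 2.
The claim requires 17 > 8 × 2 = 16, which holds.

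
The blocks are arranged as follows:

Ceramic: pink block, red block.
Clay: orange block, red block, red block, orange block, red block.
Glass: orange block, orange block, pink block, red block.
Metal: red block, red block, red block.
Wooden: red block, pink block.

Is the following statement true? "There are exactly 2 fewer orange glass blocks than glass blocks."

There are 2 orange glass blocks.
There are 4 glass blocks.
The claim requires 4 − 2 (= 2) to equal 2, which holds.

True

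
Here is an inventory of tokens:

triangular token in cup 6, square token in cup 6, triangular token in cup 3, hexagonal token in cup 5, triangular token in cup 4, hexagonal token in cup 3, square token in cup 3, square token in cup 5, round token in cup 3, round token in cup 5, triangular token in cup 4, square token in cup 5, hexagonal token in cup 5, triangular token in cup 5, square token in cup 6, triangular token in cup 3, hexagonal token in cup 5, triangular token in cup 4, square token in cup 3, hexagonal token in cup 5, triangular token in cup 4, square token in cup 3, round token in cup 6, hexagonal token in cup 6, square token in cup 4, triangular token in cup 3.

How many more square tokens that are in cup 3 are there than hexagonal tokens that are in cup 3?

square tokens in cup 3: 3.
hexagonal tokens in cup 3: 1.
3 − 1 = 2.

2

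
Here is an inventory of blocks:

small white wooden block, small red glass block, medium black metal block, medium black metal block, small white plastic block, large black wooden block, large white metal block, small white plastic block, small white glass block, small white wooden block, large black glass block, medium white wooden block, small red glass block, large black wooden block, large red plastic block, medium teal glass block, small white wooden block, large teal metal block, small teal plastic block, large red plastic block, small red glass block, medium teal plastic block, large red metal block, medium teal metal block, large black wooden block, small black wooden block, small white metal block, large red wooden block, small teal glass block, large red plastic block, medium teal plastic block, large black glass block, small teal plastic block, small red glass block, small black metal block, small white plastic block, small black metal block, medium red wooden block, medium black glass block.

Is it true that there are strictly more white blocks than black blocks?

False

There are 10 white blocks.
There are 11 black blocks.
The claim requires 10 > 11, which does not hold.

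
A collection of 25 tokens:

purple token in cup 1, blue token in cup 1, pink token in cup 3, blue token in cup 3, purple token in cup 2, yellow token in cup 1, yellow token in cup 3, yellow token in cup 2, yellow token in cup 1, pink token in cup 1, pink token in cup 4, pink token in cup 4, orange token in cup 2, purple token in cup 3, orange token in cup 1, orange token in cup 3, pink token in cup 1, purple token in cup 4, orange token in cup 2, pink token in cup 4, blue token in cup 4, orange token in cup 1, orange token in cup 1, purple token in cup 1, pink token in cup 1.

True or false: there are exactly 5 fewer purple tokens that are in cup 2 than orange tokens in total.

purple tokens in cup 2: 1.
orange tokens: 6.
The claim requires 6 − 1 (= 5) to equal 5, which holds.

True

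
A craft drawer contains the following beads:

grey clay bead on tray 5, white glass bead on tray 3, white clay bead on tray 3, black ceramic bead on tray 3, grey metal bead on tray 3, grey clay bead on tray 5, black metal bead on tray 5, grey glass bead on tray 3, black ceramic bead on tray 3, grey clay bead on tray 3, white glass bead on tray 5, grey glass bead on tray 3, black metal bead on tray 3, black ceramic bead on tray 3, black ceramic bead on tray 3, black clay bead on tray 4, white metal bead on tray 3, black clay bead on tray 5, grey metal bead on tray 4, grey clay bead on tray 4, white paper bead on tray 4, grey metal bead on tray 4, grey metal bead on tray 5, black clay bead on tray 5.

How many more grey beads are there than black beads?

grey beads: 10.
black beads: 9.
10 − 9 = 1.

1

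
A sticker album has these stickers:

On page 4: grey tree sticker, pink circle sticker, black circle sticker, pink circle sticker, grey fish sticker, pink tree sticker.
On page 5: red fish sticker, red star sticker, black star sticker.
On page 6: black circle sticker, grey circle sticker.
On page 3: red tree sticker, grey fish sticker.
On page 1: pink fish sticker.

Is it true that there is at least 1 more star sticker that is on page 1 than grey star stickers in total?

There are 0 star stickers on page 1.
There are 0 grey star stickers.
The claim requires 0 − 0 = 0 ≥ 1, which does not hold.

False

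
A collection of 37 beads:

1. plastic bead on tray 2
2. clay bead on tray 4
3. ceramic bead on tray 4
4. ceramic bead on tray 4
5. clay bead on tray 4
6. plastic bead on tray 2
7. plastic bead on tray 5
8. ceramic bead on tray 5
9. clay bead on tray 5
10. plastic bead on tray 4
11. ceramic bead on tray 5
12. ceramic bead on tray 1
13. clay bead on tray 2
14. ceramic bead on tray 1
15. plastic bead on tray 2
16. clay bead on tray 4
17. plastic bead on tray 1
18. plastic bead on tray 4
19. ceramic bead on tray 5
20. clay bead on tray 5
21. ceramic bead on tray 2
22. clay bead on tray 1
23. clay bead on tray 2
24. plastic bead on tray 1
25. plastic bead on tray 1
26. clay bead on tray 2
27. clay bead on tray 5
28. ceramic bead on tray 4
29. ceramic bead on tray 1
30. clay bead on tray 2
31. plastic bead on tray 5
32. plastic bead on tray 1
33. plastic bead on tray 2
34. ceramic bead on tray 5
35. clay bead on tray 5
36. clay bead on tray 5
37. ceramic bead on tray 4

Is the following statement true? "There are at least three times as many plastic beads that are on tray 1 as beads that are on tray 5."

False

There are 4 plastic beads on tray 1.
There are 11 beads on tray 5.
The claim requires 4 ≥ 3 × 11 = 33, which does not hold.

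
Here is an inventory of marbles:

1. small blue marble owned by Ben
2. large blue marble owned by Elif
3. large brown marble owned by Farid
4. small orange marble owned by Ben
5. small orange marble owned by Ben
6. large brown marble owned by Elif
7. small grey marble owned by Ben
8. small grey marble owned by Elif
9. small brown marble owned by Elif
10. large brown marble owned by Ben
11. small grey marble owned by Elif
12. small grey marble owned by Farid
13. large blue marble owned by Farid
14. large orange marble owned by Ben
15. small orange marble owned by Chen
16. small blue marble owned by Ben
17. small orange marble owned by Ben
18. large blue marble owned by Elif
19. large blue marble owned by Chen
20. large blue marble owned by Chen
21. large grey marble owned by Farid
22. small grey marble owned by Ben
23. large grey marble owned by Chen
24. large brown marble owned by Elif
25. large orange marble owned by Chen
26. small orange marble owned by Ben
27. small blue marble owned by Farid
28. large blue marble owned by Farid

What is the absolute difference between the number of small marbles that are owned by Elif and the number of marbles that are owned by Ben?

7

small marbles owned by Elif: 3. marbles owned by Ben: 10.
|3 − 10| = 10 − 3 = 7.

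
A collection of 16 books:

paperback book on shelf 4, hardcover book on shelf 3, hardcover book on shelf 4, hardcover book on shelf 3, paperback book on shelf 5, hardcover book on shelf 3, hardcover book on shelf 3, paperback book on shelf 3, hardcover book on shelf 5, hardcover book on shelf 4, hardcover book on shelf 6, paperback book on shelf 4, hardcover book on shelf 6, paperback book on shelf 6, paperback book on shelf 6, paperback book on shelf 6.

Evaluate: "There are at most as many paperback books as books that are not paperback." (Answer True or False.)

|paperback books| = 7.
|books that are not paperback| = 9.
The claim requires 7 ≤ 9, which holds.

True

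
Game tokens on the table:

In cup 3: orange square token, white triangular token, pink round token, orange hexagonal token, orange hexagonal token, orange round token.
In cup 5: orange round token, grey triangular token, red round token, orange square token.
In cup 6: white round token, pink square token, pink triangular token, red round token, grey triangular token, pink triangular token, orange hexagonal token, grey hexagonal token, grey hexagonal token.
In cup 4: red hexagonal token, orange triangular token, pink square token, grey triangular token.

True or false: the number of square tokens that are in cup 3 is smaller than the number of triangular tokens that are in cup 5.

False

There is 1 square token in cup 3.
There is 1 triangular token in cup 5.
The claim requires 1 < 1, which does not hold.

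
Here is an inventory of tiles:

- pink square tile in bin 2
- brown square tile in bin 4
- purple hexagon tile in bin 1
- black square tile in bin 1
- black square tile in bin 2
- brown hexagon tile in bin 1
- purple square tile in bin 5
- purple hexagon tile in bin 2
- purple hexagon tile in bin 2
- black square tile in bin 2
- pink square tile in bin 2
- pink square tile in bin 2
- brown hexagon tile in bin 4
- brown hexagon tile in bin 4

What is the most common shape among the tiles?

Counts by shape: square 8, hexagon 6.
The maximum is 8, held uniquely by square.

square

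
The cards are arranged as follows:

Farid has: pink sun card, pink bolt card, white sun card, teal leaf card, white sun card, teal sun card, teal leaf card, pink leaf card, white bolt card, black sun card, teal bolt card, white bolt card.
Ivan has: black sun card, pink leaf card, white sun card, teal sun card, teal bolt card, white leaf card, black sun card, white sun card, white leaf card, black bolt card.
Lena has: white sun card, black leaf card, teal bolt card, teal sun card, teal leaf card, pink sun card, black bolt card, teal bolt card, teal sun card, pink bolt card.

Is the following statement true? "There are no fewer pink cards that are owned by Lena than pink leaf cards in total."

True

|pink cards owned by Lena| = 2.
|pink leaf cards| = 2.
The claim requires 2 ≥ 2, which holds.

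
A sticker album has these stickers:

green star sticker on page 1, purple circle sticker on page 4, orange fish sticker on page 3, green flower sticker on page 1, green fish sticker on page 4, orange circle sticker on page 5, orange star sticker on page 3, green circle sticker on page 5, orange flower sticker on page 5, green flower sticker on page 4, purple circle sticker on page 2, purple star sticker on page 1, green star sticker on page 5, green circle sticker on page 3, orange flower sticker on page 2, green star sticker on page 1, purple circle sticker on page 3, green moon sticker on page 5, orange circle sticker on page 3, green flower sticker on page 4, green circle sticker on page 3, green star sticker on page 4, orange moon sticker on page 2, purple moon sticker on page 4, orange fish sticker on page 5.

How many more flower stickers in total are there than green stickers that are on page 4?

flower stickers: 5.
green stickers on page 4: 4.
5 − 4 = 1.

1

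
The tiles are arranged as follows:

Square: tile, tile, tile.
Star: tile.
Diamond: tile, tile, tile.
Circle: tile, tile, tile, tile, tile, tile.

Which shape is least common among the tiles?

star

Counts by shape: circle 6, diamond 3, square 3, star 1.
The minimum is 1, held uniquely by star.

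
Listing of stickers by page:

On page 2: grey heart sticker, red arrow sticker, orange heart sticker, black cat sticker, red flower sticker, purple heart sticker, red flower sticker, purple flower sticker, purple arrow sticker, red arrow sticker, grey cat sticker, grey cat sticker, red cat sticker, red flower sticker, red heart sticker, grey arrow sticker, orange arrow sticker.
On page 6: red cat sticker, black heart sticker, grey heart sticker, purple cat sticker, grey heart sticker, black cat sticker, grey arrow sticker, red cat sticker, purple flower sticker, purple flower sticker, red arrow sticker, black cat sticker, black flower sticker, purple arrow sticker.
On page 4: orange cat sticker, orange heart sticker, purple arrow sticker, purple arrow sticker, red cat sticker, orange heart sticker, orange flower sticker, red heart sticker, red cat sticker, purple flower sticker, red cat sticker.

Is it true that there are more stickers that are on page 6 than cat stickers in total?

True

|stickers on page 6| = 14.
|cat stickers| = 13.
The claim requires 14 > 13, which holds.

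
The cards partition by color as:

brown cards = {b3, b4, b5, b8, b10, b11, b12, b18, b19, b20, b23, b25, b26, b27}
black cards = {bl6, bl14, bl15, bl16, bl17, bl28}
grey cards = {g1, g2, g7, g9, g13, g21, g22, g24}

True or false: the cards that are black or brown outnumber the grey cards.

cards that are black or brown: 20.
grey cards: 8.
The claim requires 20 > 8, which holds.

True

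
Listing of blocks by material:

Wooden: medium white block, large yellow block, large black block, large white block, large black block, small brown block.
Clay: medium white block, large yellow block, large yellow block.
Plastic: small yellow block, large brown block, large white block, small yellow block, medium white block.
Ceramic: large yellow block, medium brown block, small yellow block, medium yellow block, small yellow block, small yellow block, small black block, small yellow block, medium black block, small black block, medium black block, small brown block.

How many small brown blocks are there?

2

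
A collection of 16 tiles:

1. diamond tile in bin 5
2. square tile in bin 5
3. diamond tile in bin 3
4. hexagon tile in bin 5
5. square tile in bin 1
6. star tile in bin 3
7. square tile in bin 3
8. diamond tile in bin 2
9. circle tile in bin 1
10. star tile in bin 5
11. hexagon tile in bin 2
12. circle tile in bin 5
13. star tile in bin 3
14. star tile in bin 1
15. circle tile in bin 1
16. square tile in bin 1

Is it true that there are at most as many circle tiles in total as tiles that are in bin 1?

circle tiles: 3.
tiles in bin 1: 5.
The claim requires 3 ≤ 5, which holds.

True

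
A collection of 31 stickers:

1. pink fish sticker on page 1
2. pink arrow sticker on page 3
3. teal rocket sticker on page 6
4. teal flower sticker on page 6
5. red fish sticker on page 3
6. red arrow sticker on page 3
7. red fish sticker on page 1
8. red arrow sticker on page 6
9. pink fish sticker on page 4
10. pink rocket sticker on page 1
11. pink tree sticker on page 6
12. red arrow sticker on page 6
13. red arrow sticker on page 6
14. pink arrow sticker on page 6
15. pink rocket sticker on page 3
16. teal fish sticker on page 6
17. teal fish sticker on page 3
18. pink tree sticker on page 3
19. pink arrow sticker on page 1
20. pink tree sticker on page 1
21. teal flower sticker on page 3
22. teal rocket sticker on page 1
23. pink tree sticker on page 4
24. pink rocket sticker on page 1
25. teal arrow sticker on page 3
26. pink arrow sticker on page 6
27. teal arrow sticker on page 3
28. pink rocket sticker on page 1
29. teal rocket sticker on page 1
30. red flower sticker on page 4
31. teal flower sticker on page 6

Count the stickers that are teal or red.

17

red: 7; teal: 10; together 7 + 10 = 17.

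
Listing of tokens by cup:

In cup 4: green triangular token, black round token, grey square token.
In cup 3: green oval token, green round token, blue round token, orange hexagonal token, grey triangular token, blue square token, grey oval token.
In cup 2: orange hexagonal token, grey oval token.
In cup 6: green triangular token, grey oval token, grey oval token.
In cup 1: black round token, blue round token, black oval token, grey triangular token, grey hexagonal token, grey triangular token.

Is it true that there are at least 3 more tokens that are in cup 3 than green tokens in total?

True

There are 7 tokens in cup 3.
There are 4 green tokens.
The claim requires 7 − 4 = 3 ≥ 3, which holds.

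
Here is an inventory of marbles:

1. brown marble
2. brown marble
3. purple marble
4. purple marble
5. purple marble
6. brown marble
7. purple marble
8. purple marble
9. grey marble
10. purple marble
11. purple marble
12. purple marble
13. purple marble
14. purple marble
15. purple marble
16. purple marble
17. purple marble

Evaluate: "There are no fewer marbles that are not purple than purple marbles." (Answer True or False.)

False

marbles that are not purple: 4.
purple marbles: 13.
The claim requires 4 ≥ 13, which does not hold.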